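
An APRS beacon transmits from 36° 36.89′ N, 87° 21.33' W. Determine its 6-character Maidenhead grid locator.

EM66ho

Offset from 180°W / 90°S: lon 92.6445°, lat 126.6148°.
Field: lon ⌊92.6445/20⌋ = 4 → E; lat ⌊126.6148/10⌋ = 12 → M.
Square: lon ⌊12.6445/2⌋ = 6; lat ⌊6.6148/1⌋ = 6.
Subsquare: lon ⌊0.6445/0.0833333⌋ = 7 → h; lat ⌊0.6148/0.0416667⌋ = 14 → o.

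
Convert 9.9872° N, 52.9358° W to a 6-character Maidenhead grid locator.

Add 180° to longitude and 90° to latitude: 127.0642, 99.9872.
Field: 127.0642/20 → 6 → G, 99.9872/10 → 9 → J; chars GJ.
Square: 7.0642/2 → 3, 9.9872/1 → 9; chars 39.
Subsquare: 1.0642/0.0833333 → 12 → m, 0.9872/0.0416667 → 23 → x; chars mx.

GJ39mx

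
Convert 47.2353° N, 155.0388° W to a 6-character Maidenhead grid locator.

BN27lf

Offset from 180°W / 90°S: lon 24.9612°, lat 137.2353°.
Field (20°×10°, letters A–R): 24.9612/20 → 1 → B, 137.2353/10 → 13 → N; chars BN.
Square (2°×1°, digits 0–9): 4.9612/2 → 2, 7.2353/1 → 7; chars 27.
Subsquare (5′×2.5′, letters a–x): 0.9612/0.0833333 → 11 → l, 0.2353/0.0416667 → 5 → f; chars lf.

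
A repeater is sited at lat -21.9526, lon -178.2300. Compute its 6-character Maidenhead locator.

AG08vb

Add 180° to longitude and 90° to latitude: 1.7700, 68.0474.
Field: 1.7700/20 → 0 → A, 68.0474/10 → 6 → G; chars AG.
Square: 1.7700/2 → 0, 8.0474/1 → 8; chars 08.
Subsquare: 1.7700/0.0833333 → 21 → v, 0.0474/0.0416667 → 1 → b; chars vb.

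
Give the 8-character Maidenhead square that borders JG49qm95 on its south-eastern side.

Longitude extended square 9; +1 → 10, wraps to 0, carry into subsquare.
Longitude subsquare q = 16; +1 → 17 = r.
Latitude extended square 5; −1 → 4.

JG49rm04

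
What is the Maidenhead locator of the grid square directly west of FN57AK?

FN47xk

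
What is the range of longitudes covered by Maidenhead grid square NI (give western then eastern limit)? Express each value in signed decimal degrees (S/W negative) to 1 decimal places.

Field N=13, I=8: +13·20° lon, +8·10° lat → SW at lon 80°, lat -10°.
Cell spans 20° lon × 10° lat.
west 80.0, east 100.0.

80.0, 100.0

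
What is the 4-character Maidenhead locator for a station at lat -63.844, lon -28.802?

Offset from 180°W / 90°S: lon 151.20°, lat 26.16°.
Field: 151.20/20 → 7 → H, 26.16/10 → 2 → C; chars HC.
Square: 11.20/2 → 5, 6.16/1 → 6; chars 56.

HC56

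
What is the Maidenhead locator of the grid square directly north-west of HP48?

HP39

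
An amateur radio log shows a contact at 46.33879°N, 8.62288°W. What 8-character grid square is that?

Shift to the Maidenhead origin (180°W, 90°S): lon 171.37712, lat 136.33879.
Field (20°×10°, letters A–R): lon ⌊171.37712/20⌋ = 8 → I; lat ⌊136.33879/10⌋ = 13 → N.
Square (2°×1°, digits 0–9): lon ⌊11.37712/2⌋ = 5; lat ⌊6.33879/1⌋ = 6.
Subsquare (5′×2.5′, letters a–x): lon ⌊1.37712/0.0833333⌋ = 16 → q; lat ⌊0.33879/0.0416667⌋ = 8 → i.
Extended square (30″×15″, digits 0–9): lon ⌊0.04379/0.00833333⌋ = 5; lat ⌊0.00546/0.00416667⌋ = 1.

IN56qi51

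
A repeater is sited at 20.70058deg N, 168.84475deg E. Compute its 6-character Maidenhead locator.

Add 180° to longitude and 90° to latitude: 348.8447, 110.7006.
Field: lon ⌊348.8447/20⌋ = 17 → R; lat ⌊110.7006/10⌋ = 11 → L.
Square: lon ⌊8.8447/2⌋ = 4; lat ⌊0.7006/1⌋ = 0.
Subsquare: lon ⌊0.8447/0.0833333⌋ = 10 → k; lat ⌊0.7006/0.0416667⌋ = 16 → q.

RL40kq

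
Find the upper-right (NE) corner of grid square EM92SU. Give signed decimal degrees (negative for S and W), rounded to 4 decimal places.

Field E=4, M=12: +4·20° lon, +12·10° lat → SW at lon -100°, lat 30°.
Square 9, 2: +9·2° lon, +2·1° lat → SW at lon -82°, lat 32°.
Subsquare s=18, u=20: +18·0.0833333° lon, +20·0.0416667° lat → SW at lon -80.5°, lat 32.8333°.
Cell spans 0.0833333° lon × 0.0416667° lat. NE corner is SW corner plus one full cell.
latitude 32.8750, longitude -80.4167.

32.8750, -80.4167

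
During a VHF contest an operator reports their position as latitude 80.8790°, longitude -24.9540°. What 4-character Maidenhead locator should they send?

HR70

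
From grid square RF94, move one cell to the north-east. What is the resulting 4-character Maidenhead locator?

AF05

Longitude square 9; +1 → 10, wraps to 0, carry into field.
Longitude field R = 17; +1 → 18, wraps to 0 = A, wrapping around the antimeridian.
Latitude square 4; +1 → 5.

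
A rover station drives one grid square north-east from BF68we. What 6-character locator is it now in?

BF68xf

Longitude subsquare w = 22; +1 → 23 = x.
Latitude subsquare e = 4; +1 → 5 = f.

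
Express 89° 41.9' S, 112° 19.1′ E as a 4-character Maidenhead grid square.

OA60

Shift to the Maidenhead origin (180°W, 90°S): lon 292.32, lat 0.30.
Field (20°×10°, letters A–R): lon ⌊292.32/20⌋ = 14 → O; lat ⌊0.30/10⌋ = 0 → A.
Square (2°×1°, digits 0–9): lon ⌊12.32/2⌋ = 6; lat ⌊0.30/1⌋ = 0.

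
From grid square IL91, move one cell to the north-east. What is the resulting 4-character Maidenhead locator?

JL02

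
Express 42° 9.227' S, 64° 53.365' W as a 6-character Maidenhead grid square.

Add 180° to longitude and 90° to latitude: 115.1106, 47.8462.
Field: lon ⌊115.1106/20⌋ = 5 → F; lat ⌊47.8462/10⌋ = 4 → E.
Square: lon ⌊15.1106/2⌋ = 7; lat ⌊7.8462/1⌋ = 7.
Subsquare: lon ⌊1.1106/0.0833333⌋ = 13 → n; lat ⌊0.8462/0.0416667⌋ = 20 → u.

FE77nu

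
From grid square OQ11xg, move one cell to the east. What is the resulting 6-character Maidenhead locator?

OQ21ag

Longitude subsquare x = 23; +1 → 24, wraps to 0 = a, carry into square.
Longitude square 1; +1 → 2.
The latitude characters are unchanged.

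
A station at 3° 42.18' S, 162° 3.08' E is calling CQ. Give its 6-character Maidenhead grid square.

RI16ah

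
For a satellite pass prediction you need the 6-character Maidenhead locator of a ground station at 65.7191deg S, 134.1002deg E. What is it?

PC74bg

Shift to the Maidenhead origin (180°W, 90°S): lon 314.1002, lat 24.2809.
Field: lon ⌊314.1002/20⌋ = 15 → P; lat ⌊24.2809/10⌋ = 2 → C.
Square: lon ⌊14.1002/2⌋ = 7; lat ⌊4.2809/1⌋ = 4.
Subsquare: lon ⌊0.1002/0.0833333⌋ = 1 → b; lat ⌊0.2809/0.0416667⌋ = 6 → g.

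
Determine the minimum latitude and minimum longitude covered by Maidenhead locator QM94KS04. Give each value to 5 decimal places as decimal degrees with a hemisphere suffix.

Field Q=16, M=12: +16·20° lon, +12·10° lat → SW at lon 140°, lat 30°.
Square 9, 4: +9·2° lon, +4·1° lat → SW at lon 158°, lat 34°.
Subsquare k=10, s=18: +10·0.0833333° lon, +18·0.0416667° lat → SW at lon 158.833°, lat 34.75°.
Extended square 0, 4: +0·0.00833333° lon, +4·0.00416667° lat → SW at lon 158.833°, lat 34.7667°.
latitude 34.76667° N, longitude 158.83333° E.

34.76667° N, 158.83333° E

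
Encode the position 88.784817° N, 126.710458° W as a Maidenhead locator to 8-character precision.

CR68ps48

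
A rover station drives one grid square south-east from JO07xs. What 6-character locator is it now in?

Longitude subsquare x = 23; +1 → 24, wraps to 0 = a, carry into square.
Longitude square 0; +1 → 1.
Latitude subsquare s = 18; −1 → 17 = r.

JO17ar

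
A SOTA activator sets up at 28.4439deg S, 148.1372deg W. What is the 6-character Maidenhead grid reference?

BG51wn

Add 180° to longitude and 90° to latitude: 31.8628, 61.5561.
Field (20°×10°, letters A–R): 31.8628/20 → 1 → B, 61.5561/10 → 6 → G; chars BG.
Square (2°×1°, digits 0–9): 11.8628/2 → 5, 1.5561/1 → 1; chars 51.
Subsquare (5′×2.5′, letters a–x): 1.8628/0.0833333 → 22 → w, 0.5561/0.0416667 → 13 → n; chars wn.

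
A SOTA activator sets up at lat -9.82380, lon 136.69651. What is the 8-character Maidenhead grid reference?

PI80ie32

Offset from 180°W / 90°S: lon 316.69651°, lat 80.17620°.
Field (20°×10°, letters A–R): lon ⌊316.69651/20⌋ = 15 → P; lat ⌊80.17620/10⌋ = 8 → I.
Square (2°×1°, digits 0–9): lon ⌊16.69651/2⌋ = 8; lat ⌊0.17620/1⌋ = 0.
Subsquare (5′×2.5′, letters a–x): lon ⌊0.69651/0.0833333⌋ = 8 → i; lat ⌊0.17620/0.0416667⌋ = 4 → e.
Extended square (30″×15″, digits 0–9): lon ⌊0.02984/0.00833333⌋ = 3; lat ⌊0.00953/0.00416667⌋ = 2.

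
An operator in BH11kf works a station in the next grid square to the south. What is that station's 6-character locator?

Latitude subsquare f = 5; −1 → 4 = e.
The longitude characters are unchanged.

BH11ke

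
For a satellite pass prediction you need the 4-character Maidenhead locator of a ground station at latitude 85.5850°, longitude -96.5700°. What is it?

ER15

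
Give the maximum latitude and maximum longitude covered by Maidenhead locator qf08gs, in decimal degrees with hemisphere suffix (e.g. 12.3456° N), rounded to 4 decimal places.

Field Q=16, F=5: +16·20° lon, +5·10° lat → SW at lon 140°, lat -40°.
Square 0, 8: +0·2° lon, +8·1° lat → SW at lon 140°, lat -32°.
Subsquare g=6, s=18: +6·0.0833333° lon, +18·0.0416667° lat → SW at lon 140.5°, lat -31.25°.
Cell spans 0.0833333° lon × 0.0416667° lat. NE corner is SW corner plus one full cell.
latitude 31.2083° S, longitude 140.5833° E.

31.2083° S, 140.5833° E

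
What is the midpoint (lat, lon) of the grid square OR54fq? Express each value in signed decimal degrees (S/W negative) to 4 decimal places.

Field O=14, R=17: +14·20° lon, +17·10° lat → SW at lon 100°, lat 80°.
Square 5, 4: +5·2° lon, +4·1° lat → SW at lon 110°, lat 84°.
Subsquare f=5, q=16: +5·0.0833333° lon, +16·0.0416667° lat → SW at lon 110.417°, lat 84.6667°.
Cell spans 0.0833333° lon × 0.0416667° lat. Centre is SW corner plus half of each.
latitude 84.6875, longitude 110.4583.

84.6875, 110.4583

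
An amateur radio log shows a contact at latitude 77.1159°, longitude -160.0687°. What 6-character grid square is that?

Add 180° to longitude and 90° to latitude: 19.9313, 167.1159.
Field: lon ⌊19.9313/20⌋ = 0 → A; lat ⌊167.1159/10⌋ = 16 → Q.
Square: lon ⌊19.9313/2⌋ = 9; lat ⌊7.1159/1⌋ = 7.
Subsquare: lon ⌊1.9313/0.0833333⌋ = 23 → x; lat ⌊0.1159/0.0416667⌋ = 2 → c.

AQ97xc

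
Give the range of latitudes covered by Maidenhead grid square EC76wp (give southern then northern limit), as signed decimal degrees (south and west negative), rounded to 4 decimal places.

-63.3750, -63.3333

Field E=4, C=2: +4·20° lon, +2·10° lat → SW at lon -100°, lat -70°.
Square 7, 6: +7·2° lon, +6·1° lat → SW at lon -86°, lat -64°.
Subsquare w=22, p=15: +22·0.0833333° lon, +15·0.0416667° lat → SW at lon -84.1667°, lat -63.375°.
Cell spans 0.0833333° lon × 0.0416667° lat.
south -63.3750, north -63.3333.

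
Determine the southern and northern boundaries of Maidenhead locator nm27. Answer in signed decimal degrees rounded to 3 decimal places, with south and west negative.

Field N=13, M=12: +13·20° lon, +12·10° lat → SW at lon 80°, lat 30°.
Square 2, 7: +2·2° lon, +7·1° lat → SW at lon 84°, lat 37°.
Cell spans 2° lon × 1° lat.
south 37.000, north 38.000.

37.000, 38.000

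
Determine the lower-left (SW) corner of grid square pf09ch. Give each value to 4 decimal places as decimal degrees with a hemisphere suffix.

30.7083° S, 120.1667° E

Field P=15, F=5: +15·20° lon, +5·10° lat → SW at lon 120°, lat -40°.
Square 0, 9: +0·2° lon, +9·1° lat → SW at lon 120°, lat -31°.
Subsquare c=2, h=7: +2·0.0833333° lon, +7·0.0416667° lat → SW at lon 120.167°, lat -30.7083°.
latitude 30.7083° S, longitude 120.1667° E.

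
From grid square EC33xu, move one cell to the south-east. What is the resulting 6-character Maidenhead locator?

Longitude subsquare x = 23; +1 → 24, wraps to 0 = a, carry into square.
Longitude square 3; +1 → 4.
Latitude subsquare u = 20; −1 → 19 = t.

EC43at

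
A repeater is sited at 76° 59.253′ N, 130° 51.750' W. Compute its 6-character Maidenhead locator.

CQ46nx

Offset from 180°W / 90°S: lon 49.1375°, lat 166.9875°.
Field (20°×10°, letters A–R): lon ⌊49.1375/20⌋ = 2 → C; lat ⌊166.9875/10⌋ = 16 → Q.
Square (2°×1°, digits 0–9): lon ⌊9.1375/2⌋ = 4; lat ⌊6.9875/1⌋ = 6.
Subsquare (5′×2.5′, letters a–x): lon ⌊1.1375/0.0833333⌋ = 13 → n; lat ⌊0.9875/0.0416667⌋ = 23 → x.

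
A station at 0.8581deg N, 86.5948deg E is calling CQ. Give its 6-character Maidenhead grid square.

NJ30hu

Offset from 180°W / 90°S: lon 266.5948°, lat 90.8581°.
Field (20°×10°, letters A–R): lon ⌊266.5948/20⌋ = 13 → N; lat ⌊90.8581/10⌋ = 9 → J.
Square (2°×1°, digits 0–9): lon ⌊6.5948/2⌋ = 3; lat ⌊0.8581/1⌋ = 0.
Subsquare (5′×2.5′, letters a–x): lon ⌊0.5948/0.0833333⌋ = 7 → h; lat ⌊0.8581/0.0416667⌋ = 20 → u.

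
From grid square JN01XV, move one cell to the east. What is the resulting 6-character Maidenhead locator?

JN11av

Longitude subsquare x = 23; +1 → 24, wraps to 0 = a, carry into square.
Longitude square 0; +1 → 1.
The latitude characters are unchanged.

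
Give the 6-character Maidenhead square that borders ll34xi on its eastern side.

Longitude subsquare x = 23; +1 → 24, wraps to 0 = a, carry into square.
Longitude square 3; +1 → 4.
The latitude characters are unchanged.

LL44ai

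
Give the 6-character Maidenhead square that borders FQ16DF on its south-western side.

FQ16ce

Longitude subsquare d = 3; −1 → 2 = c.
Latitude subsquare f = 5; −1 → 4 = e.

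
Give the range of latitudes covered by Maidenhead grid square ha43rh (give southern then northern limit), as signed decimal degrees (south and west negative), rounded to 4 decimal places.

Field H=7, A=0: +7·20° lon, +0·10° lat → SW at lon -40°, lat -90°.
Square 4, 3: +4·2° lon, +3·1° lat → SW at lon -32°, lat -87°.
Subsquare r=17, h=7: +17·0.0833333° lon, +7·0.0416667° lat → SW at lon -30.5833°, lat -86.7083°.
Cell spans 0.0833333° lon × 0.0416667° lat.
south -86.7083, north -86.6667.

-86.7083, -86.6667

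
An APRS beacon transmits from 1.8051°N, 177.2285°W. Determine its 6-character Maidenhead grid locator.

AJ11jt

Shift to the Maidenhead origin (180°W, 90°S): lon 2.7715, lat 91.8051.
Field: 2.7715/20 → 0 → A, 91.8051/10 → 9 → J; chars AJ.
Square: 2.7715/2 → 1, 1.8051/1 → 1; chars 11.
Subsquare: 0.7715/0.0833333 → 9 → j, 0.8051/0.0416667 → 19 → t; chars jt.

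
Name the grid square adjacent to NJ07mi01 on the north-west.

Longitude extended square 0; −1 → -1, wraps to 9, carry into subsquare.
Longitude subsquare m = 12; −1 → 11 = l.
Latitude extended square 1; +1 → 2.

NJ07li92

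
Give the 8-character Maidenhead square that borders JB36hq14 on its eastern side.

Longitude extended square 1; +1 → 2.
The latitude characters are unchanged.

JB36hq24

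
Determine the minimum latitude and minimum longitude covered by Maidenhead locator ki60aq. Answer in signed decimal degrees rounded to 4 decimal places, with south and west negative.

Field K=10, I=8: +10·20° lon, +8·10° lat → SW at lon 20°, lat -10°.
Square 6, 0: +6·2° lon, +0·1° lat → SW at lon 32°, lat -10°.
Subsquare a=0, q=16: +0·0.0833333° lon, +16·0.0416667° lat → SW at lon 32°, lat -9.33333°.
latitude -9.3333, longitude 32.0000.

-9.3333, 32.0000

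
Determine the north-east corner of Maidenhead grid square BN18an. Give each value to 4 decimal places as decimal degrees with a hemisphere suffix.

Field B=1, N=13: +1·20° lon, +13·10° lat → SW at lon -160°, lat 40°.
Square 1, 8: +1·2° lon, +8·1° lat → SW at lon -158°, lat 48°.
Subsquare a=0, n=13: +0·0.0833333° lon, +13·0.0416667° lat → SW at lon -158°, lat 48.5417°.
Cell spans 0.0833333° lon × 0.0416667° lat. NE corner is SW corner plus one full cell.
latitude 48.5833° N, longitude 157.9167° W.

48.5833° N, 157.9167° W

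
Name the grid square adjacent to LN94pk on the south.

Latitude subsquare k = 10; −1 → 9 = j.
The longitude characters are unchanged.

LN94pj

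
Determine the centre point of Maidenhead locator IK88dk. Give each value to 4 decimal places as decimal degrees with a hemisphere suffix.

Field I=8, K=10: +8·20° lon, +10·10° lat → SW at lon -20°, lat 10°.
Square 8, 8: +8·2° lon, +8·1° lat → SW at lon -4°, lat 18°.
Subsquare d=3, k=10: +3·0.0833333° lon, +10·0.0416667° lat → SW at lon -3.75°, lat 18.4167°.
Cell spans 0.0833333° lon × 0.0416667° lat. Centre is SW corner plus half of each.
latitude 18.4375° N, longitude 3.7083° W.

18.4375° N, 3.7083° W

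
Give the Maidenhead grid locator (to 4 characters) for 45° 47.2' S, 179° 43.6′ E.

RE94

Shift to the Maidenhead origin (180°W, 90°S): lon 359.73, lat 44.21.
Field: lon ⌊359.73/20⌋ = 17 → R; lat ⌊44.21/10⌋ = 4 → E.
Square: lon ⌊19.73/2⌋ = 9; lat ⌊4.21/1⌋ = 4.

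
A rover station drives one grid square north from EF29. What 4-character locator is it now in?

Latitude square 9; +1 → 10, wraps to 0, carry into field.
Latitude field F = 5; +1 → 6 = G.
The longitude characters are unchanged.

EG20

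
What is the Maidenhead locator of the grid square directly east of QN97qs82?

Longitude extended square 8; +1 → 9.
The latitude characters are unchanged.

QN97qs92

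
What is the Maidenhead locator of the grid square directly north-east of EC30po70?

Longitude extended square 7; +1 → 8.
Latitude extended square 0; +1 → 1.

EC30po81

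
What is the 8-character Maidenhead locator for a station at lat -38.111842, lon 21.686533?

Add 180° to longitude and 90° to latitude: 201.68653, 51.88816.
Field: 201.68653/20 → 10 → K, 51.88816/10 → 5 → F; chars KF.
Square: 1.68653/2 → 0, 1.88816/1 → 1; chars 01.
Subsquare: 1.68653/0.0833333 → 20 → u, 0.88816/0.0416667 → 21 → v; chars uv.
Extended square: 0.01987/0.00833333 → 2, 0.01316/0.00416667 → 3; chars 23.

KF01uv23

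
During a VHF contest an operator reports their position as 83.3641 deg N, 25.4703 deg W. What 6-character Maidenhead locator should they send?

HR73gi

Shift to the Maidenhead origin (180°W, 90°S): lon 154.5297, lat 173.3641.
Field (20°×10°, letters A–R): lon ⌊154.5297/20⌋ = 7 → H; lat ⌊173.3641/10⌋ = 17 → R.
Square (2°×1°, digits 0–9): lon ⌊14.5297/2⌋ = 7; lat ⌊3.3641/1⌋ = 3.
Subsquare (5′×2.5′, letters a–x): lon ⌊0.5297/0.0833333⌋ = 6 → g; lat ⌊0.3641/0.0416667⌋ = 8 → i.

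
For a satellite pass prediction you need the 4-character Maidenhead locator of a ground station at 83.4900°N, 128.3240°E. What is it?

PR43

Shift to the Maidenhead origin (180°W, 90°S): lon 308.32, lat 173.49.
Field: lon ⌊308.32/20⌋ = 15 → P; lat ⌊173.49/10⌋ = 17 → R.
Square: lon ⌊8.32/2⌋ = 4; lat ⌊3.49/1⌋ = 3.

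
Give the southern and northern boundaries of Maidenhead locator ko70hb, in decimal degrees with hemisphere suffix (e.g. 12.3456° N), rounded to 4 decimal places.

Field K=10, O=14: +10·20° lon, +14·10° lat → SW at lon 20°, lat 50°.
Square 7, 0: +7·2° lon, +0·1° lat → SW at lon 34°, lat 50°.
Subsquare h=7, b=1: +7·0.0833333° lon, +1·0.0416667° lat → SW at lon 34.5833°, lat 50.0417°.
Cell spans 0.0833333° lon × 0.0416667° lat.
south 50.0417° N, north 50.0833° N.

50.0417° N, 50.0833° N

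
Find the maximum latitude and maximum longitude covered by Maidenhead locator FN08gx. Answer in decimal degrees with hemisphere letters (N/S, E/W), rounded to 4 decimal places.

Field F=5, N=13: +5·20° lon, +13·10° lat → SW at lon -80°, lat 40°.
Square 0, 8: +0·2° lon, +8·1° lat → SW at lon -80°, lat 48°.
Subsquare g=6, x=23: +6·0.0833333° lon, +23·0.0416667° lat → SW at lon -79.5°, lat 48.9583°.
Cell spans 0.0833333° lon × 0.0416667° lat. NE corner is SW corner plus one full cell.
latitude 49.0000° N, longitude 79.4167° W.

49.0000° N, 79.4167° W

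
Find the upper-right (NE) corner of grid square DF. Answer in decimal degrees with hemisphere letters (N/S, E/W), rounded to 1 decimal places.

30.0° S, 100.0° W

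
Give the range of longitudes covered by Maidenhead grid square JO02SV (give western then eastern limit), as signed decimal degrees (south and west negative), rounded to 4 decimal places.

1.5000, 1.5833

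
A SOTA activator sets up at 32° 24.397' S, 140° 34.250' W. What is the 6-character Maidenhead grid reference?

BF97ro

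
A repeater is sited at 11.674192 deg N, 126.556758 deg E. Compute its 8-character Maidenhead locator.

PK31gq61

Shift to the Maidenhead origin (180°W, 90°S): lon 306.55676, lat 101.67419.
Field: 306.55676/20 → 15 → P, 101.67419/10 → 10 → K; chars PK.
Square: 6.55676/2 → 3, 1.67419/1 → 1; chars 31.
Subsquare: 0.55676/0.0833333 → 6 → g, 0.67419/0.0416667 → 16 → q; chars gq.
Extended square: 0.05676/0.00833333 → 6, 0.00753/0.00416667 → 1; chars 61.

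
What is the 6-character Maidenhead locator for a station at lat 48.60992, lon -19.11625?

IN08ko

Offset from 180°W / 90°S: lon 160.8837°, lat 138.6099°.
Field (20°×10°, letters A–R): lon ⌊160.8837/20⌋ = 8 → I; lat ⌊138.6099/10⌋ = 13 → N.
Square (2°×1°, digits 0–9): lon ⌊0.8837/2⌋ = 0; lat ⌊8.6099/1⌋ = 8.
Subsquare (5′×2.5′, letters a–x): lon ⌊0.8837/0.0833333⌋ = 10 → k; lat ⌊0.6099/0.0416667⌋ = 14 → o.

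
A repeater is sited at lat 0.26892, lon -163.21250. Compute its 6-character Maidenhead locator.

AJ80jg

Offset from 180°W / 90°S: lon 16.7875°, lat 90.2689°.
Field: 16.7875/20 → 0 → A, 90.2689/10 → 9 → J; chars AJ.
Square: 16.7875/2 → 8, 0.2689/1 → 0; chars 80.
Subsquare: 0.7875/0.0833333 → 9 → j, 0.2689/0.0416667 → 6 → g; chars jg.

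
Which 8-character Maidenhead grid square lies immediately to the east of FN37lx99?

FN37mx09

Longitude extended square 9; +1 → 10, wraps to 0, carry into subsquare.
Longitude subsquare l = 11; +1 → 12 = m.
The latitude characters are unchanged.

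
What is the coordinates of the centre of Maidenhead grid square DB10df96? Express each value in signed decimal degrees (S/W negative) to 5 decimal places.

Field D=3, B=1: +3·20° lon, +1·10° lat → SW at lon -120°, lat -80°.
Square 1, 0: +1·2° lon, +0·1° lat → SW at lon -118°, lat -80°.
Subsquare d=3, f=5: +3·0.0833333° lon, +5·0.0416667° lat → SW at lon -117.75°, lat -79.7917°.
Extended square 9, 6: +9·0.00833333° lon, +6·0.00416667° lat → SW at lon -117.675°, lat -79.7667°.
Cell spans 0.00833333° lon × 0.00416667° lat. Centre is SW corner plus half of each.
latitude -79.76458, longitude -117.67083.

-79.76458, -117.67083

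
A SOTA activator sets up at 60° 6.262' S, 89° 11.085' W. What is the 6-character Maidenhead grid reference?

Shift to the Maidenhead origin (180°W, 90°S): lon 90.8153, lat 29.8956.
Field: 90.8153/20 → 4 → E, 29.8956/10 → 2 → C; chars EC.
Square: 10.8153/2 → 5, 9.8956/1 → 9; chars 59.
Subsquare: 0.8153/0.0833333 → 9 → j, 0.8956/0.0416667 → 21 → v; chars jv.

EC59jv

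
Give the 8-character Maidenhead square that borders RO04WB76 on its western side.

Longitude extended square 7; −1 → 6.
The latitude characters are unchanged.

RO04wb66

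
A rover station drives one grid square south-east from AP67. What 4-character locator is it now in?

Longitude square 6; +1 → 7.
Latitude square 7; −1 → 6.

AP76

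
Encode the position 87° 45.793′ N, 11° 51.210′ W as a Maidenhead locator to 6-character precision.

Shift to the Maidenhead origin (180°W, 90°S): lon 168.1465, lat 177.7632.
Field: lon ⌊168.1465/20⌋ = 8 → I; lat ⌊177.7632/10⌋ = 17 → R.
Square: lon ⌊8.1465/2⌋ = 4; lat ⌊7.7632/1⌋ = 7.
Subsquare: lon ⌊0.1465/0.0833333⌋ = 1 → b; lat ⌊0.7632/0.0416667⌋ = 18 → s.

IR47bs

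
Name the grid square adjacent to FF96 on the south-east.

Longitude square 9; +1 → 10, wraps to 0, carry into field.
Longitude field F = 5; +1 → 6 = G.
Latitude square 6; −1 → 5.

GF05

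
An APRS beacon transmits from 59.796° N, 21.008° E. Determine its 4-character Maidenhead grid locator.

KO09

Shift to the Maidenhead origin (180°W, 90°S): lon 201.01, lat 149.80.
Field: lon ⌊201.01/20⌋ = 10 → K; lat ⌊149.80/10⌋ = 14 → O.
Square: lon ⌊1.01/2⌋ = 0; lat ⌊9.80/1⌋ = 9.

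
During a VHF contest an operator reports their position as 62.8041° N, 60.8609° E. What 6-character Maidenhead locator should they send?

MP02kt

Offset from 180°W / 90°S: lon 240.8609°, lat 152.8041°.
Field: 240.8609/20 → 12 → M, 152.8041/10 → 15 → P; chars MP.
Square: 0.8609/2 → 0, 2.8041/1 → 2; chars 02.
Subsquare: 0.8609/0.0833333 → 10 → k, 0.8041/0.0416667 → 19 → t; chars kt.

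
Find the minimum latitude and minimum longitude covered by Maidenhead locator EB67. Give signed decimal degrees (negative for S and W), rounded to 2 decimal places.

Field E=4, B=1: +4·20° lon, +1·10° lat → SW at lon -100°, lat -80°.
Square 6, 7: +6·2° lon, +7·1° lat → SW at lon -88°, lat -73°.
latitude -73.00, longitude -88.00.

-73.00, -88.00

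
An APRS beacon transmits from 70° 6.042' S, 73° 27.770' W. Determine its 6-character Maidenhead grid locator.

FB39gv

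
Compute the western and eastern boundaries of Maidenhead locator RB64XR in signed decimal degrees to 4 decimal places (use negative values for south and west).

173.9167, 174.0000

Field R=17, B=1: +17·20° lon, +1·10° lat → SW at lon 160°, lat -80°.
Square 6, 4: +6·2° lon, +4·1° lat → SW at lon 172°, lat -76°.
Subsquare x=23, r=17: +23·0.0833333° lon, +17·0.0416667° lat → SW at lon 173.917°, lat -75.2917°.
Cell spans 0.0833333° lon × 0.0416667° lat.
west 173.9167, east 174.0000.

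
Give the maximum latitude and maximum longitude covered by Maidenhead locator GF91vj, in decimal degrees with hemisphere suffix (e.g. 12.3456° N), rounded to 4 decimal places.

38.5833° S, 40.1667° W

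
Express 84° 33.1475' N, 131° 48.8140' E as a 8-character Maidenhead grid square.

Offset from 180°W / 90°S: lon 311.81357°, lat 174.55246°.
Field: 311.81357/20 → 15 → P, 174.55246/10 → 17 → R; chars PR.
Square: 11.81357/2 → 5, 4.55246/1 → 4; chars 54.
Subsquare: 1.81357/0.0833333 → 21 → v, 0.55246/0.0416667 → 13 → n; chars vn.
Extended square: 0.06357/0.00833333 → 7, 0.01079/0.00416667 → 2; chars 72.

PR54vn72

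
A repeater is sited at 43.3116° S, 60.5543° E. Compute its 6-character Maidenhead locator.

ME06gq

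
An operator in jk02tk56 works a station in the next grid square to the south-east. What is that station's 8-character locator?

Longitude extended square 5; +1 → 6.
Latitude extended square 6; −1 → 5.

JK02tk65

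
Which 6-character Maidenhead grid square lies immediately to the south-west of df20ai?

DF10xh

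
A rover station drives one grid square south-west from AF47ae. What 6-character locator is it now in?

AF37xd

Longitude subsquare a = 0; −1 → -1, wraps to 23 = x, carry into square.
Longitude square 4; −1 → 3.
Latitude subsquare e = 4; −1 → 3 = d.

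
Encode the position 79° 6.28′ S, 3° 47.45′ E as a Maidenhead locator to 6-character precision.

JB10vv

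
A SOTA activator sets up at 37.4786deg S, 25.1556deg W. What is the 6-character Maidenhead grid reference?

Shift to the Maidenhead origin (180°W, 90°S): lon 154.8444, lat 52.5214.
Field: lon ⌊154.8444/20⌋ = 7 → H; lat ⌊52.5214/10⌋ = 5 → F.
Square: lon ⌊14.8444/2⌋ = 7; lat ⌊2.5214/1⌋ = 2.
Subsquare: lon ⌊0.8444/0.0833333⌋ = 10 → k; lat ⌊0.5214/0.0416667⌋ = 12 → m.

HF72km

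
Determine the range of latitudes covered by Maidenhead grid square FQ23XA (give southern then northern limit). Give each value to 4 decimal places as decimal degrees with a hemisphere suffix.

73.0000° N, 73.0417° N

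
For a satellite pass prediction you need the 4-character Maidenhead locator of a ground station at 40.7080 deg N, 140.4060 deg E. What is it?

QN00

Add 180° to longitude and 90° to latitude: 320.41, 130.71.
Field: lon ⌊320.41/20⌋ = 16 → Q; lat ⌊130.71/10⌋ = 13 → N.
Square: lon ⌊0.41/2⌋ = 0; lat ⌊0.71/1⌋ = 0.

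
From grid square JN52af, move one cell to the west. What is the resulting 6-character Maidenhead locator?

JN42xf

Longitude subsquare a = 0; −1 → -1, wraps to 23 = x, carry into square.
Longitude square 5; −1 → 4.
The latitude characters are unchanged.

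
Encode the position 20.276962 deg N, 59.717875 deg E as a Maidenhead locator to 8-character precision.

Shift to the Maidenhead origin (180°W, 90°S): lon 239.71787, lat 110.27696.
Field (20°×10°, letters A–R): lon ⌊239.71787/20⌋ = 11 → L; lat ⌊110.27696/10⌋ = 11 → L.
Square (2°×1°, digits 0–9): lon ⌊19.71787/2⌋ = 9; lat ⌊0.27696/1⌋ = 0.
Subsquare (5′×2.5′, letters a–x): lon ⌊1.71787/0.0833333⌋ = 20 → u; lat ⌊0.27696/0.0416667⌋ = 6 → g.
Extended square (30″×15″, digits 0–9): lon ⌊0.05121/0.00833333⌋ = 6; lat ⌊0.02696/0.00416667⌋ = 6.

LL90ug66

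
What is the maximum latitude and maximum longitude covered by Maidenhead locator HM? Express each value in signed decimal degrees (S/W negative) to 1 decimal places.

40.0, -20.0

Field H=7, M=12: +7·20° lon, +12·10° lat → SW at lon -40°, lat 30°.
Cell spans 20° lon × 10° lat. NE corner is SW corner plus one full cell.
latitude 40.0, longitude -20.0.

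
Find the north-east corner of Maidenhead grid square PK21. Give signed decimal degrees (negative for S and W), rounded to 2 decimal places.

Field P=15, K=10: +15·20° lon, +10·10° lat → SW at lon 120°, lat 10°.
Square 2, 1: +2·2° lon, +1·1° lat → SW at lon 124°, lat 11°.
Cell spans 2° lon × 1° lat. NE corner is SW corner plus one full cell.
latitude 12.00, longitude 126.00.

12.00, 126.00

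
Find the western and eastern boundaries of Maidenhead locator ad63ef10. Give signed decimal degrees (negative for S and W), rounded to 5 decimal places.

Field A=0, D=3: +0·20° lon, +3·10° lat → SW at lon -180°, lat -60°.
Square 6, 3: +6·2° lon, +3·1° lat → SW at lon -168°, lat -57°.
Subsquare e=4, f=5: +4·0.0833333° lon, +5·0.0416667° lat → SW at lon -167.667°, lat -56.7917°.
Extended square 1, 0: +1·0.00833333° lon, +0·0.00416667° lat → SW at lon -167.658°, lat -56.7917°.
Cell spans 0.00833333° lon × 0.00416667° lat.
west -167.65833, east -167.65000.

-167.65833, -167.65000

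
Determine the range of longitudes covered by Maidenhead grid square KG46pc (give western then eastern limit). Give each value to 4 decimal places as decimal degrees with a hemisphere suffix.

Field K=10, G=6: +10·20° lon, +6·10° lat → SW at lon 20°, lat -30°.
Square 4, 6: +4·2° lon, +6·1° lat → SW at lon 28°, lat -24°.
Subsquare p=15, c=2: +15·0.0833333° lon, +2·0.0416667° lat → SW at lon 29.25°, lat -23.9167°.
Cell spans 0.0833333° lon × 0.0416667° lat.
west 29.2500° E, east 29.3333° E.

29.2500° E, 29.3333° E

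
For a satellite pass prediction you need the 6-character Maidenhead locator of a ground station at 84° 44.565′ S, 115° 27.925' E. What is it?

Offset from 180°W / 90°S: lon 295.4654°, lat 5.2572°.
Field: lon ⌊295.4654/20⌋ = 14 → O; lat ⌊5.2572/10⌋ = 0 → A.
Square: lon ⌊15.4654/2⌋ = 7; lat ⌊5.2572/1⌋ = 5.
Subsquare: lon ⌊1.4654/0.0833333⌋ = 17 → r; lat ⌊0.2572/0.0416667⌋ = 6 → g.

OA75rg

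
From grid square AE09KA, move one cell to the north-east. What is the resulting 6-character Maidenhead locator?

AE09lb

Longitude subsquare k = 10; +1 → 11 = l.
Latitude subsquare a = 0; +1 → 1 = b.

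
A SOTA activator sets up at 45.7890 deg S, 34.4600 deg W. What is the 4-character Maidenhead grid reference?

Add 180° to longitude and 90° to latitude: 145.54, 44.21.
Field: lon ⌊145.54/20⌋ = 7 → H; lat ⌊44.21/10⌋ = 4 → E.
Square: lon ⌊5.54/2⌋ = 2; lat ⌊4.21/1⌋ = 4.

HE24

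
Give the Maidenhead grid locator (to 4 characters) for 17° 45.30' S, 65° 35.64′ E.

MH22

Shift to the Maidenhead origin (180°W, 90°S): lon 245.59, lat 72.25.
Field: 245.59/20 → 12 → M, 72.25/10 → 7 → H; chars MH.
Square: 5.59/2 → 2, 2.25/1 → 2; chars 22.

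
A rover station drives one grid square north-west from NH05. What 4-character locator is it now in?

Longitude square 0; −1 → -1, wraps to 9, carry into field.
Longitude field N = 13; −1 → 12 = M.
Latitude square 5; +1 → 6.

MH96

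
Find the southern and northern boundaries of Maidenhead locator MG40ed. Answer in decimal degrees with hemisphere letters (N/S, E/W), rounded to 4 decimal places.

29.8750° S, 29.8333° S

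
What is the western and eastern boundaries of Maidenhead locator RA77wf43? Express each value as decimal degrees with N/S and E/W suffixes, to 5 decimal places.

175.86667° E, 175.87500° E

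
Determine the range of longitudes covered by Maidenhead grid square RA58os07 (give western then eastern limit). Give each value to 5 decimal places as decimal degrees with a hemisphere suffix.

171.16667° E, 171.17500° E

Field R=17, A=0: +17·20° lon, +0·10° lat → SW at lon 160°, lat -90°.
Square 5, 8: +5·2° lon, +8·1° lat → SW at lon 170°, lat -82°.
Subsquare o=14, s=18: +14·0.0833333° lon, +18·0.0416667° lat → SW at lon 171.167°, lat -81.25°.
Extended square 0, 7: +0·0.00833333° lon, +7·0.00416667° lat → SW at lon 171.167°, lat -81.2208°.
Cell spans 0.00833333° lon × 0.00416667° lat.
west 171.16667° E, east 171.17500° E.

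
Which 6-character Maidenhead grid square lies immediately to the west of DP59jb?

DP59ib

Longitude subsquare j = 9; −1 → 8 = i.
The latitude characters are unchanged.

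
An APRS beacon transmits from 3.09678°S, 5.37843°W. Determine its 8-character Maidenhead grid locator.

II76hv46

Add 180° to longitude and 90° to latitude: 174.62157, 86.90322.
Field: 174.62157/20 → 8 → I, 86.90322/10 → 8 → I; chars II.
Square: 14.62157/2 → 7, 6.90322/1 → 6; chars 76.
Subsquare: 0.62157/0.0833333 → 7 → h, 0.90322/0.0416667 → 21 → v; chars hv.
Extended square: 0.03824/0.00833333 → 4, 0.02822/0.00416667 → 6; chars 46.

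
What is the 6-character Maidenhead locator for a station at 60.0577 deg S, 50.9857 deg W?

GC49mw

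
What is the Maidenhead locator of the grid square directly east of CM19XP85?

CM19xp95

Longitude extended square 8; +1 → 9.
The latitude characters are unchanged.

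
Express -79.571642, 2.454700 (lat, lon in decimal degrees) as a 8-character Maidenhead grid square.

JB10fk42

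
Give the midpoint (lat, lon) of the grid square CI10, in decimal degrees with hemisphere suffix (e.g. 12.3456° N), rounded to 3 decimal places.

9.500° S, 137.000° W

Field C=2, I=8: +2·20° lon, +8·10° lat → SW at lon -140°, lat -10°.
Square 1, 0: +1·2° lon, +0·1° lat → SW at lon -138°, lat -10°.
Cell spans 2° lon × 1° lat. Centre is SW corner plus half of each.
latitude 9.500° S, longitude 137.000° W.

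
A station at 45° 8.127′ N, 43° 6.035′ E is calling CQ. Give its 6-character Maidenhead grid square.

LN15nd

Shift to the Maidenhead origin (180°W, 90°S): lon 223.1006, lat 135.1354.
Field (20°×10°, letters A–R): lon ⌊223.1006/20⌋ = 11 → L; lat ⌊135.1354/10⌋ = 13 → N.
Square (2°×1°, digits 0–9): lon ⌊3.1006/2⌋ = 1; lat ⌊5.1354/1⌋ = 5.
Subsquare (5′×2.5′, letters a–x): lon ⌊1.1006/0.0833333⌋ = 13 → n; lat ⌊0.1354/0.0416667⌋ = 3 → d.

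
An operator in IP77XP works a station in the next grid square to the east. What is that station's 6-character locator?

Longitude subsquare x = 23; +1 → 24, wraps to 0 = a, carry into square.
Longitude square 7; +1 → 8.
The latitude characters are unchanged.

IP87ap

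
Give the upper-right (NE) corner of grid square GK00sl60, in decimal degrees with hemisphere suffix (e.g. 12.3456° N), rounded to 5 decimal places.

Field G=6, K=10: +6·20° lon, +10·10° lat → SW at lon -60°, lat 10°.
Square 0, 0: +0·2° lon, +0·1° lat → SW at lon -60°, lat 10°.
Subsquare s=18, l=11: +18·0.0833333° lon, +11·0.0416667° lat → SW at lon -58.5°, lat 10.4583°.
Extended square 6, 0: +6·0.00833333° lon, +0·0.00416667° lat → SW at lon -58.45°, lat 10.4583°.
Cell spans 0.00833333° lon × 0.00416667° lat. NE corner is SW corner plus one full cell.
latitude 10.46250° N, longitude 58.44167° W.

10.46250° N, 58.44167° W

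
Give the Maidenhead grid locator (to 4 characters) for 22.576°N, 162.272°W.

AL82

Offset from 180°W / 90°S: lon 17.73°, lat 112.58°.
Field: lon ⌊17.73/20⌋ = 0 → A; lat ⌊112.58/10⌋ = 11 → L.
Square: lon ⌊17.73/2⌋ = 8; lat ⌊2.58/1⌋ = 2.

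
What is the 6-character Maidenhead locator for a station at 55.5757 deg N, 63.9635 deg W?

FO85an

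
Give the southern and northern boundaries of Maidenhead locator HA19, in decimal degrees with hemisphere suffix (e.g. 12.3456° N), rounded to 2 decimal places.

81.00° S, 80.00° S

Field H=7, A=0: +7·20° lon, +0·10° lat → SW at lon -40°, lat -90°.
Square 1, 9: +1·2° lon, +9·1° lat → SW at lon -38°, lat -81°.
Cell spans 2° lon × 1° lat.
south 81.00° S, north 80.00° S.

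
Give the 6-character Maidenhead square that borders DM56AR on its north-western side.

Longitude subsquare a = 0; −1 → -1, wraps to 23 = x, carry into square.
Longitude square 5; −1 → 4.
Latitude subsquare r = 17; +1 → 18 = s.

DM46xs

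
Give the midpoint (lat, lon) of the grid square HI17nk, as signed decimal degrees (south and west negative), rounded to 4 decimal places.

-2.5625, -36.8750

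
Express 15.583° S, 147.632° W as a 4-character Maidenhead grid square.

BH64

Add 180° to longitude and 90° to latitude: 32.37, 74.42.
Field: 32.37/20 → 1 → B, 74.42/10 → 7 → H; chars BH.
Square: 12.37/2 → 6, 4.42/1 → 4; chars 64.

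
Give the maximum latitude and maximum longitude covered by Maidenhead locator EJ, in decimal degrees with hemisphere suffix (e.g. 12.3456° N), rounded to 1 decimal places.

Field E=4, J=9: +4·20° lon, +9·10° lat → SW at lon -100°, lat 0°.
Cell spans 20° lon × 10° lat. NE corner is SW corner plus one full cell.
latitude 10.0° N, longitude 80.0° W.

10.0° N, 80.0° W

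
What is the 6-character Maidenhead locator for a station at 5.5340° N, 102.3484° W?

DJ85tm

Add 180° to longitude and 90° to latitude: 77.6516, 95.5340.
Field: 77.6516/20 → 3 → D, 95.5340/10 → 9 → J; chars DJ.
Square: 17.6516/2 → 8, 5.5340/1 → 5; chars 85.
Subsquare: 1.6516/0.0833333 → 19 → t, 0.5340/0.0416667 → 12 → m; chars tm.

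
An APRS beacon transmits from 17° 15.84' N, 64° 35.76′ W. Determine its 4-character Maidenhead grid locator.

FK77

Offset from 180°W / 90°S: lon 115.40°, lat 107.26°.
Field (20°×10°, letters A–R): 115.40/20 → 5 → F, 107.26/10 → 10 → K; chars FK.
Square (2°×1°, digits 0–9): 15.40/2 → 7, 7.26/1 → 7; chars 77.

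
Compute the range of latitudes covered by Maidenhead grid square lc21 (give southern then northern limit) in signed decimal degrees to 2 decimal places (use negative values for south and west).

-69.00, -68.00

Field L=11, C=2: +11·20° lon, +2·10° lat → SW at lon 40°, lat -70°.
Square 2, 1: +2·2° lon, +1·1° lat → SW at lon 44°, lat -69°.
Cell spans 2° lon × 1° lat.
south -69.00, north -68.00.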